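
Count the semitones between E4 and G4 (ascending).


Solution.
Absolute semitone position = octave×12 + chromatic position
E4: 4×12 + 4 = 52
G4: 4×12 + 7 = 55
Difference = 55 - 52 = 3
= 3 semitones


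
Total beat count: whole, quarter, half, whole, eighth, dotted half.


Beat values:
  whole = 4 beats
  quarter = 1 beat
  half = 2 beats
  whole = 4 beats
  eighth = 0.5 beats
  dotted half = 3 beats
Sum = 4 + 1 + 2 + 4 + 0.5 + 3
= 14.5 beats


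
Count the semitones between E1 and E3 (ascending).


Absolute semitone position = octave×12 + chromatic position
E1: 1×12 + 4 = 16
E3: 3×12 + 4 = 40
Difference = 40 - 16 = 24
= 24 semitones


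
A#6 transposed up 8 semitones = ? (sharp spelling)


Solution.
A#6: chromatic position 10 in octave 6 → absolute = 6×12 + 10 = 82
Transpose up 8: 82 + 8 = 90
90 = 7×12 + 6 → F# in octave 7
Result = F#7


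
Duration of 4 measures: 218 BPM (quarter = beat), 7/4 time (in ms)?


Step by step:
Quarter-note beat duration = 60000 / 218 ms
Beats per measure (7/4) = 7
One measure = 7 × 60000 / 218 = 420000 / 218 ms
4 measures = 4 × 420000 / 218 = 1680000 / 218
= 7706.4 ms


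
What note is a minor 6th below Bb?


A 6th spans 6 letter names, so from B we land on D
A minor 6th = 8 semitones below Bb
Spell D at that pitch: D
= D


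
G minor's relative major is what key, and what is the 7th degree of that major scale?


The relative major shares the key signature and is a minor 3rd above the minor tonic
A minor 3rd above G is Bb
→ relative major of G minor is Bb major
Bb major scale: Bb C D Eb F G A
= Bb major; 7th degree = A


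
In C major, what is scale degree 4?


Let's work it out.
Major scale pattern: W-W-H-W-W-W-H (2-2-1-2-2-2-1 semitones)
Starting from C:
  C + 2 semitones → D
  D + 2 semitones → E
  E + 1 semitone → F
  F + 2 semitones → G
  G + 2 semitones → A
  A + 2 semitones → B
  B + 1 semitone → C
Scale: C D E F G A B
Degree 4 = F


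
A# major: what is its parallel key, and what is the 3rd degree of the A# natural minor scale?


Parallel keys share the same tonic but differ in mode
A# major → parallel is A# minor
A# natural minor scale: A# B# C# D# E# F# G#
= A# minor; 3rd degree = C#


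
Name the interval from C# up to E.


Working:
Letter names: C → E spans 3 letter names → a 3rd
Semitones: C# → E = 3 half-steps
A 3rd of 3 semitones is a minor 3rd
= minor 3rd


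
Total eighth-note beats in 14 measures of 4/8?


Solution.
Time signature 4/8: the bottom number 8 means the eighth note gets one count
The top number 4 means 4 eighth-note beats per measure
Total = 4 × 14 measures
= 56 eighth-note beats


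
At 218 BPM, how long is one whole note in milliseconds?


Working:
One quarter-note beat = 60000 / BPM = 60000 / 218 ms
Whole note = 4 × quarter note
Duration = 4 × 60000 / 218 = 240000 / 218
= 1100.9 ms


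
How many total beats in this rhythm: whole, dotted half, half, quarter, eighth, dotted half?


Reasoning:
Beat values:
  whole = 4 beats
  dotted half = 3 beats
  half = 2 beats
  quarter = 1 beat
  eighth = 0.5 beats
  dotted half = 3 beats
Sum = 4 + 3 + 2 + 1 + 0.5 + 3
= 13.5 beats


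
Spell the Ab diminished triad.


Working:
Diminished triad = root + minor 3rd (3 semitones) + diminished 5th (6 semitones)
A triad on Ab stacks thirds, so the chord tones use letter names A-C-E
Root: Ab
Minor 3rd above Ab: Cb
Diminished 5th above Ab: Ebb
Chord = Ab Cb Ebb


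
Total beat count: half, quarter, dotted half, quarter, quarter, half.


Let's work it out.
Beat values:
  half = 2 beats
  quarter = 1 beat
  dotted half = 3 beats
  quarter = 1 beat
  quarter = 1 beat
  half = 2 beats
Sum = 2 + 1 + 3 + 1 + 1 + 2
= 10 beats


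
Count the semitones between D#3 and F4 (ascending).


Step by step:
Absolute semitone position = octave×12 + chromatic position
D#3: 3×12 + 3 = 39
F4: 4×12 + 5 = 53
Difference = 53 - 39 = 14
= 14 semitones


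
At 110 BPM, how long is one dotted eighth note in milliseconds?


Working:
One quarter-note beat = 60000 / BPM = 60000 / 110 ms
Dotted eighth note = 3/4 × quarter note
Duration = 3/4 × 60000 / 110 = 45000 / 110
= 409.1 ms


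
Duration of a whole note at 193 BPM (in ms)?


One quarter-note beat = 60000 / BPM = 60000 / 193 ms
Whole note = 4 × quarter note
Duration = 4 × 60000 / 193 = 240000 / 193
= 1243.5 ms


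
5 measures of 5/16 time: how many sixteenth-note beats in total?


Working:
Time signature 5/16: the bottom number 16 means the sixteenth note gets one count
The top number 5 means 5 sixteenth-note beats per measure
Total = 5 × 5 measures
= 25 sixteenth-note beats


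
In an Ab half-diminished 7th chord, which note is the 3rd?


Step by step:
Half-diminished 7th chord = root + minor 3rd + diminished 5th + minor 7th
Seventh chords stack in thirds, so the letter names are A-C-E-G
Root: Ab
Minor 3rd above Ab: Cb
Diminished 5th above Ab: Ebb
Minor 7th above Ab: Gb
The 3rd = Cb


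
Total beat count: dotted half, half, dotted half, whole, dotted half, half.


Working:
Beat values:
  dotted half = 3 beats
  half = 2 beats
  dotted half = 3 beats
  whole = 4 beats
  dotted half = 3 beats
  half = 2 beats
Sum = 3 + 2 + 3 + 4 + 3 + 2
= 17 beats


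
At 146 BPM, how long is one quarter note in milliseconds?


Solution.
One quarter-note beat = 60000 / BPM = 60000 / 146 ms
Duration = 60000 / 146
= 411.0 ms


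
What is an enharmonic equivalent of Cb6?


Working:
Enharmonic notes sound the same pitch but are spelled with different letter names
Cb and B name the same pitch class
Octave numbers change at C, so Cb6 = B5
= B5


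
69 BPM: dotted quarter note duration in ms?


One quarter-note beat = 60000 / BPM = 60000 / 69 ms
Dotted quarter note = 3/2 × quarter note
Duration = 3/2 × 60000 / 69 = 90000 / 69
= 1304.3 ms


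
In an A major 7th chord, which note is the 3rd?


Working:
Major 7th chord = root + major 3rd + perfect 5th + major 7th
Seventh chords stack in thirds, so the letter names are A-C-E-G
Root: A
Major 3rd above A: C#
Perfect 5th above A: E
Major 7th above A: G#
The 3rd = C#


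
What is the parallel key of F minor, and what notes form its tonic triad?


Working:
Parallel keys share the same tonic but differ in mode
F minor → parallel is F major
Tonic triad of F major = F A C
= F major; triad = F A C


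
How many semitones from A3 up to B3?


Let's work it out.
Absolute semitone position = octave×12 + chromatic position
A3: 3×12 + 9 = 45
B3: 3×12 + 11 = 47
Difference = 47 - 45 = 2
= 2 semitones


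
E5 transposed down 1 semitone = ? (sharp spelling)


E5: chromatic position 4 in octave 5 → absolute = 5×12 + 4 = 64
Transpose down 1: 64 - 1 = 63
63 = 5×12 + 3 → D# in octave 5
Result = D#5


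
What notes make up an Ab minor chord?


Let's work it out.
Minor triad = root + minor 3rd (3 semitones) + perfect 5th (7 semitones)
A triad on Ab stacks thirds, so the chord tones use letter names A-C-E
Root: Ab
Minor 3rd above Ab: Cb
Perfect 5th above Ab: Eb
Chord = Ab Cb Eb


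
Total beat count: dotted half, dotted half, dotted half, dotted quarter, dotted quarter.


Solution.
Beat values:
  dotted half = 3 beats
  dotted half = 3 beats
  dotted half = 3 beats
  dotted quarter = 1.5 beats
  dotted quarter = 1.5 beats
Sum = 3 + 3 + 3 + 1.5 + 1.5
= 12 beats


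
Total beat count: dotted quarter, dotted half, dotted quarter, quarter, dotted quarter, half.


Beat values:
  dotted quarter = 1.5 beats
  dotted half = 3 beats
  dotted quarter = 1.5 beats
  quarter = 1 beat
  dotted quarter = 1.5 beats
  half = 2 beats
Sum = 1.5 + 3 + 1.5 + 1 + 1.5 + 2
= 10.5 beats


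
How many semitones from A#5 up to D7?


Absolute semitone position = octave×12 + chromatic position
A#5: 5×12 + 10 = 70
D7: 7×12 + 2 = 86
Difference = 86 - 70 = 16
= 16 semitones


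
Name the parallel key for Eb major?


Reasoning:
Parallel keys share the same tonic but differ in mode
Eb major → parallel is Eb minor
= Eb minor


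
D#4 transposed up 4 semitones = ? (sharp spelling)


Step by step:
D#4: chromatic position 3 in octave 4 → absolute = 4×12 + 3 = 51
Transpose up 4: 51 + 4 = 55
55 = 4×12 + 7 → G in octave 4
Result = G4


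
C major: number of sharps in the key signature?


Reasoning:
Sharp major keys follow the circle of fifths: C(0), G(1), D(2), A(3), E(4), B(5), F#(6), C#(7)
C major has 0 sharps
= 0 sharps


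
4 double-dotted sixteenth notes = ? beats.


Solution.
Base sixteenth note = 1/4 beats
Dot 1 adds half the previous value: +1/8
Dot 2 adds half the previous value: +1/16
One double-dotted sixteenth = 1/4 + 1/8 + 1/16 = 7/16
4 of them = 4 × 7/16 = 7/4
= 7/4 beats


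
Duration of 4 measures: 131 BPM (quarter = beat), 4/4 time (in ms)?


Quarter-note beat duration = 60000 / 131 ms
Beats per measure (4/4) = 4
One measure = 4 × 60000 / 131 = 240000 / 131 ms
4 measures = 4 × 240000 / 131 = 960000 / 131
= 7328.2 ms


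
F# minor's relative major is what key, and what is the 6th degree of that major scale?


The relative major shares the key signature and is a minor 3rd above the minor tonic
A minor 3rd above F# is A
→ relative major of F# minor is A major
A major scale: A B C# D E F# G#
= A major; 6th degree = F#


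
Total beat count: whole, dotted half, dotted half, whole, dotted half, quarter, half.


Step by step:
Beat values:
  whole = 4 beats
  dotted half = 3 beats
  dotted half = 3 beats
  whole = 4 beats
  dotted half = 3 beats
  quarter = 1 beat
  half = 2 beats
Sum = 4 + 3 + 3 + 4 + 3 + 1 + 2
= 20 beats


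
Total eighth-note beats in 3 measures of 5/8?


Time signature 5/8: the bottom number 8 means the eighth note gets one count
The top number 5 means 5 eighth-note beats per measure
Total = 5 × 3 measures
= 15 eighth-note beats


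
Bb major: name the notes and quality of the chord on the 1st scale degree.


Step by step:
Bb major scale: Bb C D Eb F G A
Diatonic triad on degree 1 stacks scale notes 1, 3, 5: Bb D F
Bb→D = 4 semitones; Bb→F = 7 semitones → major triad
= Bb D F (major)


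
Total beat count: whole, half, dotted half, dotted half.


Working:
Beat values:
  whole = 4 beats
  half = 2 beats
  dotted half = 3 beats
  dotted half = 3 beats
Sum = 4 + 2 + 3 + 3
= 12 beats


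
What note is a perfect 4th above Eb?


A 4th spans 4 letter names, so from E we land on A
A perfect 4th = 5 semitones above Eb
Spell A at that pitch: Ab
= Ab


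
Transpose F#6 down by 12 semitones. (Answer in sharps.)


F#6: chromatic position 6 in octave 6 → absolute = 6×12 + 6 = 78
Transpose down 12: 78 - 12 = 66
66 = 5×12 + 6 → F# in octave 5
Result = F#5


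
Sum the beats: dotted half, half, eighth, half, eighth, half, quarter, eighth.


Step by step:
Beat values:
  dotted half = 3 beats
  half = 2 beats
  eighth = 0.5 beats
  half = 2 beats
  eighth = 0.5 beats
  half = 2 beats
  quarter = 1 beat
  eighth = 0.5 beats
Sum = 3 + 2 + 0.5 + 2 + 0.5 + 2 + 1 + 0.5
= 11.5 beats


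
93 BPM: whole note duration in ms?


Solution.
One quarter-note beat = 60000 / BPM = 60000 / 93 ms
Whole note = 4 × quarter note
Duration = 4 × 60000 / 93 = 240000 / 93
= 2580.6 ms


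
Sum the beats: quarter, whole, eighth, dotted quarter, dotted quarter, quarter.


Beat values:
  quarter = 1 beat
  whole = 4 beats
  eighth = 0.5 beats
  dotted quarter = 1.5 beats
  dotted quarter = 1.5 beats
  quarter = 1 beat
Sum = 1 + 4 + 0.5 + 1.5 + 1.5 + 1
= 9.5 beats


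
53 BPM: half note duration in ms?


Solution.
One quarter-note beat = 60000 / BPM = 60000 / 53 ms
Half note = 2 × quarter note
Duration = 2 × 60000 / 53 = 120000 / 53
= 2264.2 ms


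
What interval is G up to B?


Letter names: G → B spans 3 letter names → a 3rd
Semitones: G → B = 4 half-steps
A 3rd of 4 semitones is a major 3rd
= major 3rd


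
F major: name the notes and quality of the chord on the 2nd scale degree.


F major scale: F G A Bb C D E
Diatonic triad on degree 2 stacks scale notes 2, 4, 6: G Bb D
G→Bb = 3 semitones; G→D = 7 semitones → minor triad
= G Bb D (minor)


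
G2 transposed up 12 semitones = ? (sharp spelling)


Solution.
G2: chromatic position 7 in octave 2 → absolute = 2×12 + 7 = 31
Transpose up 12: 31 + 12 = 43
43 = 3×12 + 7 → G in octave 3
Result = G3


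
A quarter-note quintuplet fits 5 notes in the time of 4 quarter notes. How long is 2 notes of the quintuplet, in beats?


Step by step:
Quintuplet: 5 notes occupy the space of 4 quarter notes
Space = 4 × 1 = 4 beats
Each quintuplet note = 4 / 5 = 4/5 beats
2 notes = 2 × 4/5 = 8/5
= 8/5 beats


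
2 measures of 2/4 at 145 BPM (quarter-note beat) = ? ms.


Step by step:
Quarter-note beat duration = 60000 / 145 ms
Beats per measure (2/4) = 2
One measure = 2 × 60000 / 145 = 120000 / 145 ms
2 measures = 2 × 120000 / 145 = 240000 / 145
= 1655.2 ms


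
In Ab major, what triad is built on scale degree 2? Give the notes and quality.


Step by step:
Ab major scale: Ab Bb C Db Eb F G
Diatonic triad on degree 2 stacks scale notes 2, 4, 6: Bb Db F
Bb→Db = 3 semitones; Bb→F = 7 semitones → minor triad
= Bb Db F (minor)


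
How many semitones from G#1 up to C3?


Solution.
Absolute semitone position = octave×12 + chromatic position
G#1: 1×12 + 8 = 20
C3: 3×12 + 0 = 36
Difference = 36 - 20 = 16
= 16 semitones


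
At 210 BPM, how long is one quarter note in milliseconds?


Working:
One quarter-note beat = 60000 / BPM = 60000 / 210 ms
Duration = 60000 / 210
= 285.7 ms


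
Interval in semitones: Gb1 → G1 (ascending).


Solution.
Absolute semitone position = octave×12 + chromatic position
Gb1: 1×12 + 6 = 18
G1: 1×12 + 7 = 19
Difference = 19 - 18 = 1
= 1 semitone


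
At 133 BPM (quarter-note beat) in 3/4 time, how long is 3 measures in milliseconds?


Quarter-note beat duration = 60000 / 133 ms
Beats per measure (3/4) = 3
One measure = 3 × 60000 / 133 = 180000 / 133 ms
3 measures = 3 × 180000 / 133 = 540000 / 133
= 4060.2 ms


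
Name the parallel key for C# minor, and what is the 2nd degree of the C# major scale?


Working:
Parallel keys share the same tonic but differ in mode
C# minor → parallel is C# major
C# major scale: C# D# E# F# G# A# B#
= C# major; 2nd degree = D#


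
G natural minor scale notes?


Natural minor scale pattern: W-H-W-W-H-W-W (2-1-2-2-1-2-2 semitones)
Starting from G:
  G + 2 semitones → A
  A + 1 semitone → Bb
  Bb + 2 semitones → C
  C + 2 semitones → D
  D + 1 semitone → Eb
  Eb + 2 semitones → F
  F + 2 semitones → G
Scale = G A Bb C D Eb F


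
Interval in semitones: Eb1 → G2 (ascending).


Step by step:
Absolute semitone position = octave×12 + chromatic position
Eb1: 1×12 + 3 = 15
G2: 2×12 + 7 = 31
Difference = 31 - 15 = 16
= 16 semitones


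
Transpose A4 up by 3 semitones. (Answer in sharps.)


Step by step:
A4: chromatic position 9 in octave 4 → absolute = 4×12 + 9 = 57
Transpose up 3: 57 + 3 = 60
60 = 5×12 + 0 → C in octave 5
Result = C5


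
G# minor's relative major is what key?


Let's work it out.
The relative major shares the key signature and is a minor 3rd above the minor tonic
A minor 3rd above G# is B
→ relative major of G# minor is B major
= B major


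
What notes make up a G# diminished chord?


Working:
Diminished triad = root + minor 3rd (3 semitones) + diminished 5th (6 semitones)
A triad on G# stacks thirds, so the chord tones use letter names G-B-D
Root: G#
Minor 3rd above G#: B
Diminished 5th above G#: D
Chord = G# B D


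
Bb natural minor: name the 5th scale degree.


Natural minor scale pattern: W-H-W-W-H-W-W (2-1-2-2-1-2-2 semitones)
Starting from Bb:
  Bb + 2 semitones → C
  C + 1 semitone → Db
  Db + 2 semitones → Eb
  Eb + 2 semitones → F
  F + 1 semitone → Gb
  Gb + 2 semitones → Ab
  Ab + 2 semitones → Bb
Scale: Bb C Db Eb F Gb Ab
Degree 5 = F


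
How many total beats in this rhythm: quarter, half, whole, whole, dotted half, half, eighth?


Reasoning:
Beat values:
  quarter = 1 beat
  half = 2 beats
  whole = 4 beats
  whole = 4 beats
  dotted half = 3 beats
  half = 2 beats
  eighth = 0.5 beats
Sum = 1 + 2 + 4 + 4 + 3 + 2 + 0.5
= 16.5 beats


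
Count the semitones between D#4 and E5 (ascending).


Reasoning:
Absolute semitone position = octave×12 + chromatic position
D#4: 4×12 + 3 = 51
E5: 5×12 + 4 = 64
Difference = 64 - 51 = 13
= 13 semitones


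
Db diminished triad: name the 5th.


Working:
Diminished triad = root + minor 3rd (3 semitones) + diminished 5th (6 semitones)
A triad on Db stacks thirds, so the chord tones use letter names D-F-A
Root: Db
Minor 3rd above Db: Fb
Diminished 5th above Db: Abb
The 5th = Abb


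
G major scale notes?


Solution.
Major scale pattern: W-W-H-W-W-W-H (2-2-1-2-2-2-1 semitones)
Starting from G:
  G + 2 semitones → A
  A + 2 semitones → B
  B + 1 semitone → C
  C + 2 semitones → D
  D + 2 semitones → E
  E + 2 semitones → F#
  F# + 1 semitone → G
Scale = G A B C D E F#


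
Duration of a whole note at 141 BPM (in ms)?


Step by step:
One quarter-note beat = 60000 / BPM = 60000 / 141 ms
Whole note = 4 × quarter note
Duration = 4 × 60000 / 141 = 240000 / 141
= 1702.1 ms


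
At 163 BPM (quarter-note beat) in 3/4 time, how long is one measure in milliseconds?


Step by step:
Quarter-note beat duration = 60000 / 163 ms
Beats per measure (3/4) = 3
One measure = 3 × 60000 / 163 = 180000 / 163 ms
= 1104.3 ms


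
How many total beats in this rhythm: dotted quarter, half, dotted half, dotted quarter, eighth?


Working:
Beat values:
  dotted quarter = 1.5 beats
  half = 2 beats
  dotted half = 3 beats
  dotted quarter = 1.5 beats
  eighth = 0.5 beats
Sum = 1.5 + 2 + 3 + 1.5 + 0.5
= 8.5 beats


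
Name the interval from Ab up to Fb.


Letter names: A → F spans 6 letter names → a 6th
Semitones: Ab → Fb = 8 half-steps
A 6th of 8 semitones is a minor 6th
= minor 6th


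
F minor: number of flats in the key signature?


Flat minor keys: A(0), D(1), G(2), C(3), F(4), Bb(5), Eb(6), Ab(7)
F minor has 4 flats
Order of flats: Bb Eb Ab Db Gb Cb Fb → first 4: Bb, Eb, Ab, Db
= 4 flats


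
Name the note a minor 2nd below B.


A 2nd spans 2 letter names, so from B we land on A
A minor 2nd = 1 semitone below B
Spell A at that pitch: A#
= A#


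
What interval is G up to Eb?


Let's work it out.
Letter names: G → E spans 6 letter names → a 6th
Semitones: G → Eb = 8 half-steps
A 6th of 8 semitones is a minor 6th
= minor 6th


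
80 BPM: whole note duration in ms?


One quarter-note beat = 60000 / BPM = 60000 / 80 ms
Whole note = 4 × quarter note
Duration = 4 × 60000 / 80 = 240000 / 80
= 3000.0 ms


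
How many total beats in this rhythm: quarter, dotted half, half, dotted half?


Solution.
Beat values:
  quarter = 1 beat
  dotted half = 3 beats
  half = 2 beats
  dotted half = 3 beats
Sum = 1 + 3 + 2 + 3
= 9 beats


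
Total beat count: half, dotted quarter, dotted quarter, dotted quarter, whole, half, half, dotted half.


Let's work it out.
Beat values:
  half = 2 beats
  dotted quarter = 1.5 beats
  dotted quarter = 1.5 beats
  dotted quarter = 1.5 beats
  whole = 4 beats
  half = 2 beats
  half = 2 beats
  dotted half = 3 beats
Sum = 2 + 1.5 + 1.5 + 1.5 + 4 + 2 + 2 + 3
= 17.5 beats


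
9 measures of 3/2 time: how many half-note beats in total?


Reasoning:
Time signature 3/2: the bottom number 2 means the half note gets one count
The top number 3 means 3 half-note beats per measure
Total = 3 × 9 measures
= 27 half-note beats


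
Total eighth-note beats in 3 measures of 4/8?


Working:
Time signature 4/8: the bottom number 8 means the eighth note gets one count
The top number 4 means 4 eighth-note beats per measure
Total = 4 × 3 measures
= 12 eighth-note beats


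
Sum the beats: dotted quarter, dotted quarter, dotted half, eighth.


Solution.
Beat values:
  dotted quarter = 1.5 beats
  dotted quarter = 1.5 beats
  dotted half = 3 beats
  eighth = 0.5 beats
Sum = 1.5 + 1.5 + 3 + 0.5
= 6.5 beats


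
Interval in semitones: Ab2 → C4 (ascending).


Solution.
Absolute semitone position = octave×12 + chromatic position
Ab2: 2×12 + 8 = 32
C4: 4×12 + 0 = 48
Difference = 48 - 32 = 16
= 16 semitones


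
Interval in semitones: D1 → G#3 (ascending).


Working:
Absolute semitone position = octave×12 + chromatic position
D1: 1×12 + 2 = 14
G#3: 3×12 + 8 = 44
Difference = 44 - 14 = 30
= 30 semitones


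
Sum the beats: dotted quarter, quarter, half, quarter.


Beat values:
  dotted quarter = 1.5 beats
  quarter = 1 beat
  half = 2 beats
  quarter = 1 beat
Sum = 1.5 + 1 + 2 + 1
= 5.5 beats


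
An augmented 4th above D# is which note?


A 4th spans 4 letter names, so from D we land on G
An augmented 4th = 6 semitones above D#
Spell G at that pitch: G##
= G##


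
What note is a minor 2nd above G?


Reasoning:
A 2nd spans 2 letter names, so from G we land on A
A minor 2nd = 1 semitone above G
Spell A at that pitch: Ab
= Ab


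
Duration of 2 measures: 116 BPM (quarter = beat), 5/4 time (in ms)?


Solution.
Quarter-note beat duration = 60000 / 116 ms
Beats per measure (5/4) = 5
One measure = 5 × 60000 / 116 = 300000 / 116 ms
2 measures = 2 × 300000 / 116 = 600000 / 116
= 5172.4 ms


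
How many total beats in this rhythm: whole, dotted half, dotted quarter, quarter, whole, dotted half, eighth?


Step by step:
Beat values:
  whole = 4 beats
  dotted half = 3 beats
  dotted quarter = 1.5 beats
  quarter = 1 beat
  whole = 4 beats
  dotted half = 3 beats
  eighth = 0.5 beats
Sum = 4 + 3 + 1.5 + 1 + 4 + 3 + 0.5
= 17 beats


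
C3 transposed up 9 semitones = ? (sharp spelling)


Let's work it out.
C3: chromatic position 0 in octave 3 → absolute = 3×12 + 0 = 36
Transpose up 9: 36 + 9 = 45
45 = 3×12 + 9 → A in octave 3
Result = A3


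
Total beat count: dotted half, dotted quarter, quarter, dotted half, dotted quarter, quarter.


Working:
Beat values:
  dotted half = 3 beats
  dotted quarter = 1.5 beats
  quarter = 1 beat
  dotted half = 3 beats
  dotted quarter = 1.5 beats
  quarter = 1 beat
Sum = 3 + 1.5 + 1 + 3 + 1.5 + 1
= 11 beats


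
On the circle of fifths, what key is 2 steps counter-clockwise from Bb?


Let's work it out.
Each counter-clockwise step moves down a perfect 5th (= up a perfect 4th)
From Bb: Bb → Eb → Ab
= Ab


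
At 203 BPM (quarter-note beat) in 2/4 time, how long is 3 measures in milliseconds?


Reasoning:
Quarter-note beat duration = 60000 / 203 ms
Beats per measure (2/4) = 2
One measure = 2 × 60000 / 203 = 120000 / 203 ms
3 measures = 3 × 120000 / 203 = 360000 / 203
= 1773.4 ms


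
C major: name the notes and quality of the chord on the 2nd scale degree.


Solution.
C major scale: C D E F G A B
Diatonic triad on degree 2 stacks scale notes 2, 4, 6: D F A
D→F = 3 semitones; D→A = 7 semitones → minor triad
= D F A (minor)


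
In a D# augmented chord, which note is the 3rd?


Augmented triad = root + major 3rd (4 semitones) + augmented 5th (8 semitones)
A triad on D# stacks thirds, so the chord tones use letter names D-F-A
Root: D#
Major 3rd above D#: F##
Augmented 5th above D#: A##
The 3rd = F##


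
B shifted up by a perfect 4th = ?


Reasoning:
perfect 4th: 4 letter names, 5 semitones
Letter: B + 3 → E
Pitch: B + 5 semitones, spelled as an E → E
= E


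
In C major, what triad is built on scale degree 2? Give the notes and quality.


Let's work it out.
C major scale: C D E F G A B
Diatonic triad on degree 2 stacks scale notes 2, 4, 6: D F A
D→F = 3 semitones; D→A = 7 semitones → minor triad
= D F A (minor)


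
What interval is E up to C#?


Letter names: E → C spans 6 letter names → a 6th
Semitones: E → C# = 9 half-steps
A 6th of 9 semitones is a major 6th
= major 6th


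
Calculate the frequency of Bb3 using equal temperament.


Let's work it out.
f = 440 × 2^(n/12) where n = semitones from A4
Bb3: -11 semitones from A4
f = 440 × 2^(-11/12)
f = 233.08 Hz


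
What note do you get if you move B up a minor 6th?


Let's work it out.
minor 6th: 6 letter names, 8 semitones
Letter: B + 5 → G
Pitch: B + 8 semitones, spelled as a G → G
= G


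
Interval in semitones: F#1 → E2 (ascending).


Reasoning:
Absolute semitone position = octave×12 + chromatic position
F#1: 1×12 + 6 = 18
E2: 2×12 + 4 = 28
Difference = 28 - 18 = 10
= 10 semitones


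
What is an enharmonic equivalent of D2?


Let's work it out.
Enharmonic notes sound the same pitch but are spelled with different letter names
D and C## name the same pitch class
= C##2


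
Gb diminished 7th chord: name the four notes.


Diminished 7th chord = root + minor 3rd + diminished 5th + diminished 7th
Seventh chords stack in thirds, so the letter names are G-B-D-F
Root: Gb
Minor 3rd above Gb: Bbb
Diminished 5th above Gb: Dbb
Diminished 7th above Gb: Fbb
Chord = Gb Bbb Dbb Fbb


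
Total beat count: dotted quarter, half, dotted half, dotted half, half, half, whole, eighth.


Reasoning:
Beat values:
  dotted quarter = 1.5 beats
  half = 2 beats
  dotted half = 3 beats
  dotted half = 3 beats
  half = 2 beats
  half = 2 beats
  whole = 4 beats
  eighth = 0.5 beats
Sum = 1.5 + 2 + 3 + 3 + 2 + 2 + 4 + 0.5
= 18 beats


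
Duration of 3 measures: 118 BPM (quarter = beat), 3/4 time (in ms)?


Quarter-note beat duration = 60000 / 118 ms
Beats per measure (3/4) = 3
One measure = 3 × 60000 / 118 = 180000 / 118 ms
3 measures = 3 × 180000 / 118 = 540000 / 118
= 4576.3 ms


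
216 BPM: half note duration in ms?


Step by step:
One quarter-note beat = 60000 / BPM = 60000 / 216 ms
Half note = 2 × quarter note
Duration = 2 × 60000 / 216 = 120000 / 216
= 555.6 ms


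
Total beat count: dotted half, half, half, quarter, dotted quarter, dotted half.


Step by step:
Beat values:
  dotted half = 3 beats
  half = 2 beats
  half = 2 beats
  quarter = 1 beat
  dotted quarter = 1.5 beats
  dotted half = 3 beats
Sum = 3 + 2 + 2 + 1 + 1.5 + 3
= 12.5 beats


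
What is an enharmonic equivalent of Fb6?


Let's work it out.
Enharmonic notes sound the same pitch but are spelled with different letter names
Fb and E name the same pitch class
= E6


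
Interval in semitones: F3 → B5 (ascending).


Reasoning:
Absolute semitone position = octave×12 + chromatic position
F3: 3×12 + 5 = 41
B5: 5×12 + 11 = 71
Difference = 71 - 41 = 30
= 30 semitones


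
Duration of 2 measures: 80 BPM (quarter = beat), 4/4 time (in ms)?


Solution.
Quarter-note beat duration = 60000 / 80 ms
Beats per measure (4/4) = 4
One measure = 4 × 60000 / 80 = 240000 / 80 ms
2 measures = 2 × 240000 / 80 = 480000 / 80
= 6000.0 ms


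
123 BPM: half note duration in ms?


Let's work it out.
One quarter-note beat = 60000 / BPM = 60000 / 123 ms
Half note = 2 × quarter note
Duration = 2 × 60000 / 123 = 120000 / 123
= 975.6 ms


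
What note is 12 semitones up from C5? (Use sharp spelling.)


Solution.
C5: chromatic position 0 in octave 5 → absolute = 5×12 + 0 = 60
Transpose up 12: 60 + 12 = 72
72 = 6×12 + 0 → C in octave 6
Result = C6


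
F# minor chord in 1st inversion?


Solution.
Root position: F# A C#
1st inversion: move root up an octave
Bass note: A
Notes (bottom to top) = A C# F#


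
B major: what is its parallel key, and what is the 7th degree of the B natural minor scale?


Parallel keys share the same tonic but differ in mode
B major → parallel is B minor
B natural minor scale: B C# D E F# G A
= B minor; 7th degree = A


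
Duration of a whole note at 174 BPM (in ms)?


Let's work it out.
One quarter-note beat = 60000 / BPM = 60000 / 174 ms
Whole note = 4 × quarter note
Duration = 4 × 60000 / 174 = 240000 / 174
= 1379.3 ms


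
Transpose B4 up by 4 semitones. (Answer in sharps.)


Working:
B4: chromatic position 11 in octave 4 → absolute = 4×12 + 11 = 59
Transpose up 4: 59 + 4 = 63
63 = 5×12 + 3 → D# in octave 5
Result = D#5


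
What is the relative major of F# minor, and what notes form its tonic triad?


The relative major shares the key signature and is a minor 3rd above the minor tonic
A minor 3rd above F# is A
→ relative major of F# minor is A major
Tonic triad of A major = root + major 3rd + perfect 5th = A C# E
= A major; triad = A C# E


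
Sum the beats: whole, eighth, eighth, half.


Beat values:
  whole = 4 beats
  eighth = 0.5 beats
  eighth = 0.5 beats
  half = 2 beats
Sum = 4 + 0.5 + 0.5 + 2
= 7 beats


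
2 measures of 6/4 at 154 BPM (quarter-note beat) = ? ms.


Working:
Quarter-note beat duration = 60000 / 154 ms
Beats per measure (6/4) = 6
One measure = 6 × 60000 / 154 = 360000 / 154 ms
2 measures = 2 × 360000 / 154 = 720000 / 154
= 4675.3 ms


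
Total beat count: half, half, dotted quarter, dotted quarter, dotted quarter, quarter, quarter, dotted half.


Solution.
Beat values:
  half = 2 beats
  half = 2 beats
  dotted quarter = 1.5 beats
  dotted quarter = 1.5 beats
  dotted quarter = 1.5 beats
  quarter = 1 beat
  quarter = 1 beat
  dotted half = 3 beats
Sum = 2 + 2 + 1.5 + 1.5 + 1.5 + 1 + 1 + 3
= 13.5 beats


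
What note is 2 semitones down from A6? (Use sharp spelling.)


Let's work it out.
A6: chromatic position 9 in octave 6 → absolute = 6×12 + 9 = 81
Transpose down 2: 81 - 2 = 79
79 = 6×12 + 7 → G in octave 6
Result = G6


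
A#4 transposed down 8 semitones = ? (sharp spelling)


Step by step:
A#4: chromatic position 10 in octave 4 → absolute = 4×12 + 10 = 58
Transpose down 8: 58 - 8 = 50
50 = 4×12 + 2 → D in octave 4
Result = D4


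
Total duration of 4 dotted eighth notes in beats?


Base eighth note = 1/2 beats
Dot 1 adds half the previous value: +1/4
One dotted eighth = 1/2 + 1/4 = 3/4
4 of them = 4 × 3/4 = 3
= 3 beats


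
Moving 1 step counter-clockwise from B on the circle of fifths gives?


Reasoning:
Each counter-clockwise step moves down a perfect 5th (= up a perfect 4th)
From B: B → E
= E


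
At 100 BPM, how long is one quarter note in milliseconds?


Step by step:
One quarter-note beat = 60000 / BPM = 60000 / 100 ms
Duration = 60000 / 100
= 600.0 ms


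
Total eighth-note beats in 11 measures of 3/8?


Working:
Time signature 3/8: the bottom number 8 means the eighth note gets one count
The top number 3 means 3 eighth-note beats per measure
Total = 3 × 11 measures
= 33 eighth-note beats


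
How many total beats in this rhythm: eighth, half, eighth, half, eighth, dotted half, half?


Reasoning:
Beat values:
  eighth = 0.5 beats
  half = 2 beats
  eighth = 0.5 beats
  half = 2 beats
  eighth = 0.5 beats
  dotted half = 3 beats
  half = 2 beats
Sum = 0.5 + 2 + 0.5 + 2 + 0.5 + 3 + 2
= 10.5 beats


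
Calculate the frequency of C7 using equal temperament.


f = 440 × 2^(n/12) where n = semitones from A4
C7: 27 semitones from A4
f = 440 × 2^(27/12)
f = 2093.00 Hz


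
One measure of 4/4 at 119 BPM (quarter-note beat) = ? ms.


Let's work it out.
Quarter-note beat duration = 60000 / 119 ms
Beats per measure (4/4) = 4
One measure = 4 × 60000 / 119 = 240000 / 119 ms
= 2016.8 ms


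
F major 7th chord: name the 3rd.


Step by step:
Major 7th chord = root + major 3rd + perfect 5th + major 7th
Seventh chords stack in thirds, so the letter names are F-A-C-E
Root: F
Major 3rd above F: A
Perfect 5th above F: C
Major 7th above F: E
The 3rd = A


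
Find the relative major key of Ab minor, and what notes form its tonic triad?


The relative major shares the key signature and is a minor 3rd above the minor tonic
A minor 3rd above Ab is Cb
→ relative major of Ab minor is Cb major
Tonic triad of Cb major = root + major 3rd + perfect 5th = Cb Eb Gb
= Cb major; triad = Cb Eb Gb


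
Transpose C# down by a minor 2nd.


Solution.
minor 2nd: 2 letter names, 1 semitones
Letter: C - 1 → B
Pitch: C# - 1 semitones, spelled as a B → B#
= B#


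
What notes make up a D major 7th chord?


Major 7th chord = root + major 3rd + perfect 5th + major 7th
Seventh chords stack in thirds, so the letter names are D-F-A-C
Root: D
Major 3rd above D: F#
Perfect 5th above D: A
Major 7th above D: C#
Chord = D F# A C#


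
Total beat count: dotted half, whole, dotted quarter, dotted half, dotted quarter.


Reasoning:
Beat values:
  dotted half = 3 beats
  whole = 4 beats
  dotted quarter = 1.5 beats
  dotted half = 3 beats
  dotted quarter = 1.5 beats
Sum = 3 + 4 + 1.5 + 3 + 1.5
= 13 beats


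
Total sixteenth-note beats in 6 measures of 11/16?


Solution.
Time signature 11/16: the bottom number 16 means the sixteenth note gets one count
The top number 11 means 11 sixteenth-note beats per measure
Total = 11 × 6 measures
= 66 sixteenth-note beats


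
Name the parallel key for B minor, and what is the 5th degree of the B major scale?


Working:
Parallel keys share the same tonic but differ in mode
B minor → parallel is B major
B major scale: B C# D# E F# G# A#
= B major; 5th degree = F#


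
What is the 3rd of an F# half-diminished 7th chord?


Reasoning:
Half-diminished 7th chord = root + minor 3rd + diminished 5th + minor 7th
Seventh chords stack in thirds, so the letter names are F-A-C-E
Root: F#
Minor 3rd above F#: A
Diminished 5th above F#: C
Minor 7th above F#: E
The 3rd = A


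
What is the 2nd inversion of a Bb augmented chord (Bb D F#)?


Step by step:
Root position: Bb D F#
2nd inversion: move root and 3rd up an octave
Bass note: F#
Notes (bottom to top) = F# Bb D


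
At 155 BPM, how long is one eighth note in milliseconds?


Let's work it out.
One quarter-note beat = 60000 / BPM = 60000 / 155 ms
Eighth note = 1/2 × quarter note
Duration = 1/2 × 60000 / 155 = 30000 / 155
= 193.5 ms


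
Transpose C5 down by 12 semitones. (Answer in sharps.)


Step by step:
C5: chromatic position 0 in octave 5 → absolute = 5×12 + 0 = 60
Transpose down 12: 60 - 12 = 48
48 = 4×12 + 0 → C in octave 4
Result = C4


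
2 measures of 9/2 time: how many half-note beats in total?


Step by step:
Time signature 9/2: the bottom number 2 means the half note gets one count
The top number 9 means 9 half-note beats per measure
Total = 9 × 2 measures
= 18 half-note beats


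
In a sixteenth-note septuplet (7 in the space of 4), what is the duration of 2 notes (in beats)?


Septuplet: 7 notes occupy the space of 4 sixteenth notes
Space = 4 × 1/4 = 1 beat
Each septuplet note = 1 / 7 = 1/7 beats
2 notes = 2 × 1/7 = 2/7
= 2/7 beats


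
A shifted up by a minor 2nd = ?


Step by step:
minor 2nd: 2 letter names, 1 semitones
Letter: A + 1 → B
Pitch: A + 1 semitones, spelled as a B → Bb
= Bb


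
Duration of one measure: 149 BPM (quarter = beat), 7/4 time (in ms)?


Quarter-note beat duration = 60000 / 149 ms
Beats per measure (7/4) = 7
One measure = 7 × 60000 / 149 = 420000 / 149 ms
= 2818.8 ms


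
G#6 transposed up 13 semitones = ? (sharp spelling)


G#6: chromatic position 8 in octave 6 → absolute = 6×12 + 8 = 80
Transpose up 13: 80 + 13 = 93
93 = 7×12 + 9 → A in octave 7
Result = A7


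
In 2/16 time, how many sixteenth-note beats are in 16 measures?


Step by step:
Time signature 2/16: the bottom number 16 means the sixteenth note gets one count
The top number 2 means 2 sixteenth-note beats per measure
Total = 2 × 16 measures
= 32 sixteenth-note beats


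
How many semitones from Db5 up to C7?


Let's work it out.
Absolute semitone position = octave×12 + chromatic position
Db5: 5×12 + 1 = 61
C7: 7×12 + 0 = 84
Difference = 84 - 61 = 23
= 23 semitones


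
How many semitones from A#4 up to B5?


Let's work it out.
Absolute semitone position = octave×12 + chromatic position
A#4: 4×12 + 10 = 58
B5: 5×12 + 11 = 71
Difference = 71 - 58 = 13
= 13 semitones


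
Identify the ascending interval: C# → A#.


Solution.
Letter names: C → A spans 6 letter names → a 6th
Semitones: C# → A# = 9 half-steps
A 6th of 9 semitones is a major 6th
= major 6th


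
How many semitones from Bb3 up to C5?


Let's work it out.
Absolute semitone position = octave×12 + chromatic position
Bb3: 3×12 + 10 = 46
C5: 5×12 + 0 = 60
Difference = 60 - 46 = 14
= 14 semitones


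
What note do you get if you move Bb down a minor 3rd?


Let's work it out.
minor 3rd: 3 letter names, 3 semitones
Letter: B - 2 → G
Pitch: Bb - 3 semitones, spelled as a G → G
= G


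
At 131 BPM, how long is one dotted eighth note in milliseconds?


Working:
One quarter-note beat = 60000 / BPM = 60000 / 131 ms
Dotted eighth note = 3/4 × quarter note
Duration = 3/4 × 60000 / 131 = 45000 / 131
= 343.5 ms


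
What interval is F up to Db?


Letter names: F → D spans 6 letter names → a 6th
Semitones: F → Db = 8 half-steps
A 6th of 8 semitones is a minor 6th
= minor 6th


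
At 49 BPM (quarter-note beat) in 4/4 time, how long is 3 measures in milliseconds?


Working:
Quarter-note beat duration = 60000 / 49 ms
Beats per measure (4/4) = 4
One measure = 4 × 60000 / 49 = 240000 / 49 ms
3 measures = 3 × 240000 / 49 = 720000 / 49
= 14693.9 ms


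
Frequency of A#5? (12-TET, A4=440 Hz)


f = 440 × 2^(n/12) where n = semitones from A4
A#5: 13 semitones from A4
f = 440 × 2^(13/12)
f = 932.33 Hz


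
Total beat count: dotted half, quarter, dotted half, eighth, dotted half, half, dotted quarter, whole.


Beat values:
  dotted half = 3 beats
  quarter = 1 beat
  dotted half = 3 beats
  eighth = 0.5 beats
  dotted half = 3 beats
  half = 2 beats
  dotted quarter = 1.5 beats
  whole = 4 beats
Sum = 3 + 1 + 3 + 0.5 + 3 + 2 + 1.5 + 4
= 18 beats


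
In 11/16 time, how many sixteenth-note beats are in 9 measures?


Reasoning:
Time signature 11/16: the bottom number 16 means the sixteenth note gets one count
The top number 11 means 11 sixteenth-note beats per measure
Total = 11 × 9 measures
= 99 sixteenth-note beats


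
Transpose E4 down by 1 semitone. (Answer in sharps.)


Solution.
E4: chromatic position 4 in octave 4 → absolute = 4×12 + 4 = 52
Transpose down 1: 52 - 1 = 51
51 = 4×12 + 3 → D# in octave 4
Result = D#4


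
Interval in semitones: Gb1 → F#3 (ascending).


Reasoning:
Absolute semitone position = octave×12 + chromatic position
Gb1: 1×12 + 6 = 18
F#3: 3×12 + 6 = 42
Difference = 42 - 18 = 24
= 24 semitones


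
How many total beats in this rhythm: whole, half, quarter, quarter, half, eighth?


Working:
Beat values:
  whole = 4 beats
  half = 2 beats
  quarter = 1 beat
  quarter = 1 beat
  half = 2 beats
  eighth = 0.5 beats
Sum = 4 + 2 + 1 + 1 + 2 + 0.5
= 10.5 beats


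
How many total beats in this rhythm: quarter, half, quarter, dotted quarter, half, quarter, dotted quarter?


Beat values:
  quarter = 1 beat
  half = 2 beats
  quarter = 1 beat
  dotted quarter = 1.5 beats
  half = 2 beats
  quarter = 1 beat
  dotted quarter = 1.5 beats
Sum = 1 + 2 + 1 + 1.5 + 2 + 1 + 1.5
= 10 beats


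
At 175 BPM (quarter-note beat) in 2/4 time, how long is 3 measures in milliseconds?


Let's work it out.
Quarter-note beat duration = 60000 / 175 ms
Beats per measure (2/4) = 2
One measure = 2 × 60000 / 175 = 120000 / 175 ms
3 measures = 3 × 120000 / 175 = 360000 / 175
= 2057.1 ms


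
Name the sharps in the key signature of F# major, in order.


Solution.
Sharp major keys follow the circle of fifths: C(0), G(1), D(2), A(3), E(4), B(5), F#(6), C#(7)
F# major has 6 sharps
Order of sharps: F# C# G# D# A# E# B# → first 6: F#, C#, G#, D#, A#, E#
= F#, C#, G#, D#, A#, E#


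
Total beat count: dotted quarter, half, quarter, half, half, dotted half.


Working:
Beat values:
  dotted quarter = 1.5 beats
  half = 2 beats
  quarter = 1 beat
  half = 2 beats
  half = 2 beats
  dotted half = 3 beats
Sum = 1.5 + 2 + 1 + 2 + 2 + 3
= 11.5 beats
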